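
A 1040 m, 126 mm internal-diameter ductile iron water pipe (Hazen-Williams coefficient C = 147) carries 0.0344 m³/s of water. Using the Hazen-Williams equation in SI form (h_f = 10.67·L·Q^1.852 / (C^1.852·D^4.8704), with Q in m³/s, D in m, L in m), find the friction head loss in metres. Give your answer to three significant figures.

h_f ≈ 50.4 m

h_f = 10.67·1040·0.0344^1.852 / (147^1.852·0.126^4.8704) = 50.42 m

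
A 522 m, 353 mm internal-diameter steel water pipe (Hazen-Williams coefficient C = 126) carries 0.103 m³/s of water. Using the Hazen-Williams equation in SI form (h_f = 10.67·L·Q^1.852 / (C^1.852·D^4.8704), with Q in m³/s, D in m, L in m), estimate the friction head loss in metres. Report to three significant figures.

h_f = 10.67·522·0.103^1.852 / (126^1.852·0.353^4.8704) = 1.699 m

h_f ≈ 1.70 m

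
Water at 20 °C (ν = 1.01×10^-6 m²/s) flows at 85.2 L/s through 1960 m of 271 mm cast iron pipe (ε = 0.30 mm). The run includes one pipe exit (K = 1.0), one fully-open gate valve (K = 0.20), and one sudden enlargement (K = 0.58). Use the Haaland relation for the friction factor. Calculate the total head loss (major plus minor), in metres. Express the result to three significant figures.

H_L ≈ 16.9 m

V = 4Q/(πD²) = 1.477 m/s; V²/2g = 0.1112 m
Re = 3.96×10^5, ε/D = 0.00111 → f = 0.02078 (Haaland)
Major: h_f = f(L/D)·V²/2g = 0.02078·7232·0.1112 = 16.71 m
Minor: ΣK = 1.78; h_m = ΣK·V²/2g = 0.1979 m
Total H_L = 16.71 + 0.1979 = 16.91 m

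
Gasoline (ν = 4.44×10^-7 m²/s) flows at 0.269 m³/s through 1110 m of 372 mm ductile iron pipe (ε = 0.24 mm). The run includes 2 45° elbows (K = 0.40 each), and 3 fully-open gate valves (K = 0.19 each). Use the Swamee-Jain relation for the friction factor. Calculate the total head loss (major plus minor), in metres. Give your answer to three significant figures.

V = 4Q/(πD²) = 2.475 m/s; V²/2g = 0.3122 m
Re = 2.07×10^6, ε/D = 6.45×10^-4 → f = 0.01797 (Swamee-Jain)
Major: h_f = f(L/D)·V²/2g = 0.01797·2984·0.3122 = 16.74 m
Minor: ΣK = 1.37; h_m = ΣK·V²/2g = 0.4277 m
Total H_L = 16.74 + 0.4277 = 17.17 m

H_L ≈ 17.2 m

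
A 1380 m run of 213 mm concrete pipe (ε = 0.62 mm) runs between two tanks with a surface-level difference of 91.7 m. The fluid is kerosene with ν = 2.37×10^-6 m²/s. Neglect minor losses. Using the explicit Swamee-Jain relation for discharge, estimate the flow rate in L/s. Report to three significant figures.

Q ≈ 116 L/s

Swamee-Jain (Type II): Q = -0.965·√(gD⁵h_f/L)·ln[ε/(3.7D) + √(3.17ν²L/(gD³h_f))]
√(gD⁵h_f/L) = √(9.81·0.213⁵·91.7/1380) = 0.01691
ε/(3.7D) = 7.87×10^-4; √(3.17ν²L/(gD³h_f)) = 5.32×10^-5
Q = -0.965·0.01691·ln(8.399×10^-4) = 0.1155 m³/s
Check: V = 3.24 m/s, Re = 2.91×10^5, f = 0.02657, h_f = 92.2 m ≈ 91.7 m ✓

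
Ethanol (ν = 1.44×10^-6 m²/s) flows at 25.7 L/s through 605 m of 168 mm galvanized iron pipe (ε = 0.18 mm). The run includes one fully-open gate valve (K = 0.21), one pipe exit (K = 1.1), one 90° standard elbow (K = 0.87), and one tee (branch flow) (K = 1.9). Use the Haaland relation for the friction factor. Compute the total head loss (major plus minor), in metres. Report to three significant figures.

H_L ≈ 5.63 m

V = 4Q/(πD²) = 1.159 m/s; V²/2g = 0.06851 m
Re = 1.35×10^5, ε/D = 0.00107 → f = 0.02170 (Haaland)
Major: h_f = f(L/D)·V²/2g = 0.02170·3601·0.06851 = 5.353 m
Minor: ΣK = 4.08; h_m = ΣK·V²/2g = 0.2795 m
Total H_L = 5.353 + 0.2795 = 5.633 m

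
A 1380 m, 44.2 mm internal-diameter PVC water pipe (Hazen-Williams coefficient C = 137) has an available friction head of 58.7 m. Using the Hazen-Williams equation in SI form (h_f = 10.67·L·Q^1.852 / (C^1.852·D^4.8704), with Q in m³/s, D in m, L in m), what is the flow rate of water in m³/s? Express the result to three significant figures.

Rearranging: Q = [h_f·C^1.852·D^4.8704 / (10.67·L)]^(1/1.852)
Q = [58.7·137^1.852·0.0442^4.8704 / (10.67·1380)]^0.540 = 0.001901 m³/s

Q ≈ 0.00190 m³/s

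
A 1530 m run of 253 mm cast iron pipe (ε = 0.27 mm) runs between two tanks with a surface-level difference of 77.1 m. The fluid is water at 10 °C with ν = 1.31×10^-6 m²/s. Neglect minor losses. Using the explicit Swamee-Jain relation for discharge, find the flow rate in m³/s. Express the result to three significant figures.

Swamee-Jain (Type II): Q = -0.965·√(gD⁵h_f/L)·ln[ε/(3.7D) + √(3.17ν²L/(gD³h_f))]
√(gD⁵h_f/L) = √(9.81·0.253⁵·77.1/1530) = 0.02264
ε/(3.7D) = 2.88×10^-4; √(3.17ν²L/(gD³h_f)) = 2.61×10^-5
Q = -0.965·0.02264·ln(3.145×10^-4) = 0.1762 m³/s
Check: V = 3.50 m/s, Re = 6.77×10^5, f = 0.02048, h_f = 77.5 m ≈ 77.1 m ✓

Q ≈ 0.176 m³/s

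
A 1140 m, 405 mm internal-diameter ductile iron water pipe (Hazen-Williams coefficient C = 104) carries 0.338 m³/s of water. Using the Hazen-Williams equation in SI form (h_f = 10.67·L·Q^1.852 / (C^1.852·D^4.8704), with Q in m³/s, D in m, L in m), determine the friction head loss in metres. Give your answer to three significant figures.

h_f ≈ 24.5 m

h_f = 10.67·1140·0.338^1.852 / (104^1.852·0.405^4.8704) = 24.49 m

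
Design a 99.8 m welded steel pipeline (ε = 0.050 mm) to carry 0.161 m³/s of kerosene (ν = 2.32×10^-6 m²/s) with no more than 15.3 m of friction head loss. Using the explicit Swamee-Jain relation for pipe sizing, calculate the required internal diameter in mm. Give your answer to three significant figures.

Swamee-Jain (Type III): D = 0.66·[ε^1.25·(LQ²/(gh_f))^4.75 + ν·Q^9.4·(L/(gh_f))^5.2]^0.04
LQ²/(gh_f) = 0.01724; L/(gh_f) = 0.6649
Term 1 = ε^1.25·(…)^4.75 = 1.76×10^-14; Term 2 = ν·Q^9.4·(…)^5.2 = 9.73×10^-15
D = 0.66·(1.76×10^-14 + 9.73×10^-15)^0.04 = 0.1893 m = 189 mm
Check: V = 5.72 m/s, Re = 4.67×10^5, f = 0.01616, h_f = 14.2 m ≈ 15.3 m ✓

D ≈ 189 mm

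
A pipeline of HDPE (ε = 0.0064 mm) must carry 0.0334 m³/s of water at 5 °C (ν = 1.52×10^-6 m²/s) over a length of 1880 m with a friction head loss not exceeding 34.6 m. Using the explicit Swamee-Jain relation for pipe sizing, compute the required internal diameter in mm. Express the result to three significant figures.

D ≈ 154 mm

Swamee-Jain (Type III): D = 0.66·[ε^1.25·(LQ²/(gh_f))^4.75 + ν·Q^9.4·(L/(gh_f))^5.2]^0.04
LQ²/(gh_f) = 0.006179; L/(gh_f) = 5.539
Term 1 = ε^1.25·(…)^4.75 = 1.03×10^-17; Term 2 = ν·Q^9.4·(…)^5.2 = 1.48×10^-16
D = 0.66·(1.03×10^-17 + 1.48×10^-16)^0.04 = 0.1540 m = 154 mm
Check: V = 1.79 m/s, Re = 1.82×10^5, f = 0.01618, h_f = 32.4 m ≈ 34.6 m ✓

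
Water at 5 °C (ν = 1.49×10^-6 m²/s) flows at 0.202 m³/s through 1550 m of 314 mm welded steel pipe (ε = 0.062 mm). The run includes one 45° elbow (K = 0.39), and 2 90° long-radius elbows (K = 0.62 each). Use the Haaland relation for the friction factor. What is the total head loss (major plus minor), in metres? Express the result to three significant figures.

H_L ≈ 26.5 m

V = 4Q/(πD²) = 2.609 m/s; V²/2g = 0.3468 m
Re = 5.50×10^5, ε/D = 1.97×10^-4 → f = 0.01515 (Haaland)
Major: h_f = f(L/D)·V²/2g = 0.01515·4936·0.3468 = 25.93 m
Minor: ΣK = 1.63; h_m = ΣK·V²/2g = 0.5653 m
Total H_L = 25.93 + 0.5653 = 26.50 m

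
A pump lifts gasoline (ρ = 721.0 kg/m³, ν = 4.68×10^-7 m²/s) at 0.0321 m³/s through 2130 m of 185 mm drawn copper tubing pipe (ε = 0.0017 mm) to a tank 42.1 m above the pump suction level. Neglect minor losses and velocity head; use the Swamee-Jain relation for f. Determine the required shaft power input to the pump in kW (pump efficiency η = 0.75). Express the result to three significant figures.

V = 4Q/(πD²) = 1.194 m/s; Re = 4.72×10^5; ε/D = 9.19×10^-6; f = 0.01337
h_f = f(L/D)V²/2g = 11.19 m
Total head H = z + h_f = 42.1 + 11.19 = 53.29 m
P_hyd = ρgQH = 721.0·9.81·0.0321·53.29 = 12.10 kW
P_shaft = P_hyd/η = 12.10/0.75 = 16.13 kW

P_shaft ≈ 16.1 kW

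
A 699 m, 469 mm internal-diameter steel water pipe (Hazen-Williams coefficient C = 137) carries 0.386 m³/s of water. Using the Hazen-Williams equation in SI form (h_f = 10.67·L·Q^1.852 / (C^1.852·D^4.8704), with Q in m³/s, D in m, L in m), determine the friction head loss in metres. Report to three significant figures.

h_f ≈ 5.64 m

h_f = 10.67·699·0.386^1.852 / (137^1.852·0.469^4.8704) = 5.640 m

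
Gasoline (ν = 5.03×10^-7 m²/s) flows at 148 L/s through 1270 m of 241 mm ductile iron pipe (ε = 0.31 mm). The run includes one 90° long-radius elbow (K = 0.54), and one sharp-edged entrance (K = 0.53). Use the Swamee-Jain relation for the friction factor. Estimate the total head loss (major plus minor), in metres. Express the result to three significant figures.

V = 4Q/(πD²) = 3.244 m/s; V²/2g = 0.5365 m
Re = 1.55×10^6, ε/D = 0.00129 → f = 0.02113 (Swamee-Jain)
Major: h_f = f(L/D)·V²/2g = 0.02113·5270·0.5365 = 59.73 m
Minor: ΣK = 1.07; h_m = ΣK·V²/2g = 0.5741 m
Total H_L = 59.73 + 0.5741 = 60.30 m

H_L ≈ 60.3 m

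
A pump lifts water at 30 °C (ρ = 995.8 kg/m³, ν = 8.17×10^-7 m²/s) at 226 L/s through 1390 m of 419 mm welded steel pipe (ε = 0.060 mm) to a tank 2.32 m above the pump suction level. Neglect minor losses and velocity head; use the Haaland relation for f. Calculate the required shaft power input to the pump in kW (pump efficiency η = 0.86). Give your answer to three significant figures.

P_shaft ≈ 22.4 kW

V = 4Q/(πD²) = 1.639 m/s; Re = 8.41×10^5; ε/D = 1.43×10^-4; f = 0.01409
h_f = f(L/D)V²/2g = 6.400 m
Total head H = z + h_f = 2.32 + 6.400 = 8.720 m
P_hyd = ρgQH = 995.8·9.81·0.226·8.720 = 19.25 kW
P_shaft = P_hyd/η = 19.25/0.86 = 22.38 kW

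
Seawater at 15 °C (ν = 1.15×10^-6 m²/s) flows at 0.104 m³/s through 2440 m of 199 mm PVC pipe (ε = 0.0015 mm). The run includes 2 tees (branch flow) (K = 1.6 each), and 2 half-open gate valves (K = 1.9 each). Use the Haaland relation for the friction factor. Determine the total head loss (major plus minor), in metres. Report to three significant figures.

H_L ≈ 93.6 m

V = 4Q/(πD²) = 3.344 m/s; V²/2g = 0.5699 m
Re = 5.79×10^5, ε/D = 7.54×10^-6 → f = 0.01282 (Haaland)
Major: h_f = f(L/D)·V²/2g = 0.01282·12261·0.5699 = 89.59 m
Minor: ΣK = 7.00; h_m = ΣK·V²/2g = 3.989 m
Total H_L = 89.59 + 3.989 = 93.58 m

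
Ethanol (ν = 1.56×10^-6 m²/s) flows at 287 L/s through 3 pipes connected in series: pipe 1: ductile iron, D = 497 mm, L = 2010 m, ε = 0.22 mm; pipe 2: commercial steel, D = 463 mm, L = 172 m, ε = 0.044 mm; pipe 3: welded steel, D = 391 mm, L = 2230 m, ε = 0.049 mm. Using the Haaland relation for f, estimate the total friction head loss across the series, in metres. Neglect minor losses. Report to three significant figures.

Pipe 1: V = 1.479 m/s, Re = 4.71×10^5, ε/D = 4.43×10^-4, f = 0.01725, h_1 = f(L/D)V²/2g = 7.783 m
Pipe 2: V = 1.705 m/s, Re = 5.06×10^5, ε/D = 9.50×10^-5, f = 0.01419, h_2 = f(L/D)V²/2g = 0.7806 m
Pipe 3: V = 2.390 m/s, Re = 5.99×10^5, ε/D = 1.25×10^-4, f = 0.01428, h_3 = f(L/D)V²/2g = 23.72 m
Series → Q common, losses add: H = Σh = 32.28 m

H ≈ 32.3 m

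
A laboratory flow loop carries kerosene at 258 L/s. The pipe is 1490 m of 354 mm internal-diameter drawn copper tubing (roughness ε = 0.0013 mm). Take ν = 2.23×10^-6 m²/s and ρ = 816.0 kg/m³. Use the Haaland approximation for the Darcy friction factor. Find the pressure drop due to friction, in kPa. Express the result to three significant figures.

Δp ≈ 160 kPa

V = 4Q/(πD²) = 4·0.258/(π·0.354²) = 2.621 m/s
Re = VD/ν = 2.621·0.354/2.23×10^-6 = 4.16×10^5 → turbulent
ε/D = 0.0013/354 = 3.67×10^-6
Haaland: f = 0.01354
h_f = f(L/D)V²/(2g) = 0.01354·(1490/0.354)·2.621²/(2·9.81) = 19.96 m
Δp = ρg·h_f = 816.0·9.81·19.96 = 159.8 kPa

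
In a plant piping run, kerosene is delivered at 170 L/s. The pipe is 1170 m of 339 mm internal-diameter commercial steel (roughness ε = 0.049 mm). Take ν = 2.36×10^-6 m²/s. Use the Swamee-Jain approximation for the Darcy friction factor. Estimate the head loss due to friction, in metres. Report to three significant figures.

V = 4Q/(πD²) = 4·0.170/(π·0.339²) = 1.883 m/s
Re = VD/ν = 1.883·0.339/2.36×10^-6 = 2.71×10^5 → turbulent
ε/D = 0.049/339 = 1.45×10^-4
Swamee-Jain: f = 0.01605
h_f = f(L/D)V²/(2g) = 0.01605·(1170/0.339)·1.883²/(2·9.81) = 10.02 m

h_f ≈ 10.0 m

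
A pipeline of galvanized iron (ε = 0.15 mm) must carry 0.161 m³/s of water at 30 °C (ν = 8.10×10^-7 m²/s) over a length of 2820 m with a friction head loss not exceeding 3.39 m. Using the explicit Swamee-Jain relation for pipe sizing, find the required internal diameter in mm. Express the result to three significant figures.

D ≈ 501 mm

Swamee-Jain (Type III): D = 0.66·[ε^1.25·(LQ²/(gh_f))^4.75 + ν·Q^9.4·(L/(gh_f))^5.2]^0.04
LQ²/(gh_f) = 2.198; L/(gh_f) = 84.80
Term 1 = ε^1.25·(…)^4.75 = 6.99×10^-4; Term 2 = ν·Q^9.4·(…)^5.2 = 3.02×10^-4
D = 0.66·(6.99×10^-4 + 3.02×10^-4)^0.04 = 0.5007 m = 501 mm
Check: V = 0.818 m/s, Re = 5.05×10^5, f = 0.01636, h_f = 3.14 m ≈ 3.39 m ✓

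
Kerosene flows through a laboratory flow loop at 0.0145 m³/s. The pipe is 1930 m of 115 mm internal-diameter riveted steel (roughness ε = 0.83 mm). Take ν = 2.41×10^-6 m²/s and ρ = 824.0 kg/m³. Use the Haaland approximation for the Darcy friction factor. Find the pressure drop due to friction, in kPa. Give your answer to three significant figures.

Δp ≈ 473 kPa

V = 4Q/(πD²) = 4·0.0145/(π·0.115²) = 1.396 m/s
Re = VD/ν = 1.396·0.115/2.41×10^-6 = 6.66×10^4 → turbulent
ε/D = 0.83/115 = 0.00722
Haaland: f = 0.03512
h_f = f(L/D)V²/(2g) = 0.03512·(1930/0.115)·1.396²/(2·9.81) = 58.55 m
Δp = ρg·h_f = 824.0·9.81·58.55 = 473.3 kPa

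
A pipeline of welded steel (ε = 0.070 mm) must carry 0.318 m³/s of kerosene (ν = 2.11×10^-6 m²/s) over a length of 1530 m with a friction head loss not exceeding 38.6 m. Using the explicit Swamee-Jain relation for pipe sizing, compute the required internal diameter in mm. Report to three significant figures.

D ≈ 352 mm

Swamee-Jain (Type III): D = 0.66·[ε^1.25·(LQ²/(gh_f))^4.75 + ν·Q^9.4·(L/(gh_f))^5.2]^0.04
LQ²/(gh_f) = 0.4086; L/(gh_f) = 4.041
Term 1 = ε^1.25·(…)^4.75 = 9.12×10^-8; Term 2 = ν·Q^9.4·(…)^5.2 = 6.32×10^-8
D = 0.66·(9.12×10^-8 + 6.32×10^-8)^0.04 = 0.3524 m = 352 mm
Check: V = 3.26 m/s, Re = 5.44×10^5, f = 0.01539, h_f = 36.2 m ≈ 38.6 m ✓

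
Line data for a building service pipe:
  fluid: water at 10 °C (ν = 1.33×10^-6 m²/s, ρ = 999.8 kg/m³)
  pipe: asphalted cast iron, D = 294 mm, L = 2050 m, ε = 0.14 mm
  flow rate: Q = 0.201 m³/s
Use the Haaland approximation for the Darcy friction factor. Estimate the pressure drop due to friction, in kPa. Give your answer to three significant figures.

V = 4Q/(πD²) = 4·0.201/(π·0.294²) = 2.961 m/s
Re = VD/ν = 2.961·0.294/1.33×10^-6 = 6.54×10^5 → turbulent
ε/D = 0.14/294 = 4.76×10^-4
Haaland: f = 0.01723
h_f = f(L/D)V²/(2g) = 0.01723·(2050/0.294)·2.961²/(2·9.81) = 53.68 m
Δp = ρg·h_f = 999.8·9.81·53.68 = 526.5 kPa

Δp ≈ 527 kPa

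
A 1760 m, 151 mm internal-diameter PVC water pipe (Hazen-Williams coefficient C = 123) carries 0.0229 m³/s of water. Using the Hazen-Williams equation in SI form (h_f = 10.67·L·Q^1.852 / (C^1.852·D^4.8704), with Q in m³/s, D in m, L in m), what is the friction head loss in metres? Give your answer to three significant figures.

h_f ≈ 23.1 m

h_f = 10.67·1760·0.0229^1.852 / (123^1.852·0.151^4.8704) = 23.14 m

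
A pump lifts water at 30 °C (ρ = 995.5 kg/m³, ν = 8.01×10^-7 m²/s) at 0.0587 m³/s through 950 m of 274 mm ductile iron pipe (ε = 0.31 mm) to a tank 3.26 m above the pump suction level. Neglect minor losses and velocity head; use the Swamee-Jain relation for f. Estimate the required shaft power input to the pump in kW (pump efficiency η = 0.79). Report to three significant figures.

V = 4Q/(πD²) = 0.9955 m/s; Re = 3.41×10^5; ε/D = 0.00113; f = 0.02117
h_f = f(L/D)V²/2g = 3.707 m
Total head H = z + h_f = 3.26 + 3.707 = 6.967 m
P_hyd = ρgQH = 995.5·9.81·0.0587·6.967 = 3.994 kW
P_shaft = P_hyd/η = 3.994/0.79 = 5.056 kW

P_shaft ≈ 5.06 kW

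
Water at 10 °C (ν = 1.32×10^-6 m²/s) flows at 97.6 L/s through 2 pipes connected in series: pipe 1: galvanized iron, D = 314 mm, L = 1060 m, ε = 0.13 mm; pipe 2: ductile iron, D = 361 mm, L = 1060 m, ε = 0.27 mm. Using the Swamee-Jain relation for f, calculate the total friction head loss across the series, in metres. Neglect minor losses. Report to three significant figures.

Pipe 1: V = 1.260 m/s, Re = 3.00×10^5, ε/D = 4.14×10^-4, f = 0.01782, h_1 = f(L/D)V²/2g = 4.869 m
Pipe 2: V = 0.9536 m/s, Re = 2.61×10^5, ε/D = 7.48×10^-4, f = 0.01978, h_2 = f(L/D)V²/2g = 2.692 m
Series → Q common, losses add: H = Σh = 7.562 m

H ≈ 7.56 m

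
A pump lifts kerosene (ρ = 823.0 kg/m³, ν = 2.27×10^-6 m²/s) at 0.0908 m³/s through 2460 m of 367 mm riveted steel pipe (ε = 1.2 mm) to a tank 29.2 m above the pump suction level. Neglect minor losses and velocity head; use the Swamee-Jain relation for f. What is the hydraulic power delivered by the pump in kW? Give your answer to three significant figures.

V = 4Q/(πD²) = 0.8583 m/s; Re = 1.39×10^5; ε/D = 0.00327; f = 0.02793
h_f = f(L/D)V²/2g = 7.030 m
Total head H = z + h_f = 29.2 + 7.030 = 36.23 m
P_hyd = ρgQH = 823.0·9.81·0.0908·36.23 = 26.56 kW

P_hyd ≈ 26.6 kW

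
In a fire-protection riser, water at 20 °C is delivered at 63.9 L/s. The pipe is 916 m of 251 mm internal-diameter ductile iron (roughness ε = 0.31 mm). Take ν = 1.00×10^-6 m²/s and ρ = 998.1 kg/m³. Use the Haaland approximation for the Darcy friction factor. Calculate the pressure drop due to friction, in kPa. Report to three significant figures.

V = 4Q/(πD²) = 4·0.0639/(π·0.251²) = 1.291 m/s
Re = VD/ν = 1.291·0.251/1.00×10^-6 = 3.24×10^5 → turbulent
ε/D = 0.31/251 = 0.00124
Haaland: f = 0.02141
h_f = f(L/D)V²/(2g) = 0.02141·(916/0.251)·1.291²/(2·9.81) = 6.642 m
Δp = ρg·h_f = 998.1·9.81·6.642 = 65.03 kPa

Δp ≈ 65.0 kPa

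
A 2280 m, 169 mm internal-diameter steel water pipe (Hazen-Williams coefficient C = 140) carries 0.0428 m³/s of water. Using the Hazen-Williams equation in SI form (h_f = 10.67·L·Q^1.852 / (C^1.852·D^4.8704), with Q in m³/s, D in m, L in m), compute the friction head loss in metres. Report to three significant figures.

h_f ≈ 43.4 m

h_f = 10.67·2280·0.0428^1.852 / (140^1.852·0.169^4.8704) = 43.39 m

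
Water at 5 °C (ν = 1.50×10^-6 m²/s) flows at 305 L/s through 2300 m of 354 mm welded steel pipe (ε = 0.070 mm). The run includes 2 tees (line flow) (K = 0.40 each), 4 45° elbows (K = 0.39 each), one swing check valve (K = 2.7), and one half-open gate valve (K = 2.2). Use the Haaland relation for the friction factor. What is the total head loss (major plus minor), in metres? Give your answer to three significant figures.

V = 4Q/(πD²) = 3.099 m/s; V²/2g = 0.4894 m
Re = 7.31×10^5, ε/D = 1.98×10^-4 → f = 0.01484 (Haaland)
Major: h_f = f(L/D)·V²/2g = 0.01484·6497·0.4894 = 47.20 m
Minor: ΣK = 7.26; h_m = ΣK·V²/2g = 3.553 m
Total H_L = 47.20 + 3.553 = 50.76 m

H_L ≈ 50.8 m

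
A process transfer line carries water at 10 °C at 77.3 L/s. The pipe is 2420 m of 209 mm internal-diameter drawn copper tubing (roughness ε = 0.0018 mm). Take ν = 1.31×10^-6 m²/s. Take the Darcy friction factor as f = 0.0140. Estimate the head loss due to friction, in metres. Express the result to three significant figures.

V = 4Q/(πD²) = 4·0.0773/(π·0.209²) = 2.253 m/s
h_f = f(L/D)V²/(2g) = 0.01400·(2420/0.209)·2.253²/(2·9.81) = 41.95 m

h_f ≈ 41.9 m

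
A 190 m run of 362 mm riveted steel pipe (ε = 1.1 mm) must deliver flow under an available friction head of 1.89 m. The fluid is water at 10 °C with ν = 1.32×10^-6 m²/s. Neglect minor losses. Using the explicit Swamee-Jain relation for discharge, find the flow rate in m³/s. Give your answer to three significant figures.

Swamee-Jain (Type II): Q = -0.965·√(gD⁵h_f/L)·ln[ε/(3.7D) + √(3.17ν²L/(gD³h_f))]
√(gD⁵h_f/L) = √(9.81·0.362⁵·1.89/190) = 0.02463
ε/(3.7D) = 8.21×10^-4; √(3.17ν²L/(gD³h_f)) = 3.45×10^-5
Q = -0.965·0.02463·ln(8.558×10^-4) = 0.1679 m³/s
Check: V = 1.63 m/s, Re = 4.47×10^5, f = 0.02668, h_f = 1.90 m ≈ 1.89 m ✓

Q ≈ 0.168 m³/s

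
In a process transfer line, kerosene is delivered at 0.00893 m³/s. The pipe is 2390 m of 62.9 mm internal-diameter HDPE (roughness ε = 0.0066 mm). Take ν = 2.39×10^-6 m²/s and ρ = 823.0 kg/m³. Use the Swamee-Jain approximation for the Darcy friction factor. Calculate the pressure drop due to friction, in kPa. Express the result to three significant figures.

V = 4Q/(πD²) = 4·0.00893/(π·0.0629²) = 2.874 m/s
Re = VD/ν = 2.874·0.0629/2.39×10^-6 = 7.56×10^4 → turbulent
ε/D = 0.0066/62.9 = 1.05×10^-4
Swamee-Jain: f = 0.01948
h_f = f(L/D)V²/(2g) = 0.01948·(2390/0.0629)·2.874²/(2·9.81) = 311.6 m
Δp = ρg·h_f = 823.0·9.81·311.6 = 2516 kPa

Δp ≈ 2520 kPa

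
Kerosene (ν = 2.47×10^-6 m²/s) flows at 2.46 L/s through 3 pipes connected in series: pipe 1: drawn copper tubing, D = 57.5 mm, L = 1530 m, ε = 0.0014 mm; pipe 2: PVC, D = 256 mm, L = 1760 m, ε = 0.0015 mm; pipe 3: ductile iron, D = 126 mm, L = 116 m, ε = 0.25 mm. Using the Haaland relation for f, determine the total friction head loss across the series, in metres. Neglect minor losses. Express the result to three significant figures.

H ≈ 30.7 m

Pipe 1: V = 0.9473 m/s, Re = 2.21×10^4, ε/D = 2.43×10^-5, f = 0.02516, h_1 = f(L/D)V²/2g = 30.63 m
Pipe 2: V = 0.04779 m/s, Re = 4950, ε/D = 5.86×10^-6, f = 0.03784, h_2 = f(L/D)V²/2g = 0.03029 m
Pipe 3: V = 0.1973 m/s, Re = 1.01×10^4, ε/D = 0.00198, f = 0.03348, h_3 = f(L/D)V²/2g = 0.06115 m
Series → Q common, losses add: H = Σh = 30.72 m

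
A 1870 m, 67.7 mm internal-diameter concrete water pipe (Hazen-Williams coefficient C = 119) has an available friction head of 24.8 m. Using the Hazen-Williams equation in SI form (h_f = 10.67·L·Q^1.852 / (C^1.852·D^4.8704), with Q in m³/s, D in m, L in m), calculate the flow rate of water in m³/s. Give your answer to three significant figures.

Rearranging: Q = [h_f·C^1.852·D^4.8704 / (10.67·L)]^(1/1.852)
Q = [24.8·119^1.852·0.0677^4.8704 / (10.67·1870)]^0.540 = 0.002700 m³/s

Q ≈ 0.00270 m³/s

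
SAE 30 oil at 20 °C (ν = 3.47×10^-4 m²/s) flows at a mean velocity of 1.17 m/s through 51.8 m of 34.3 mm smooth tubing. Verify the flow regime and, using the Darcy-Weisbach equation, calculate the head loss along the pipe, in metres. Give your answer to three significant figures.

h_f ≈ 58.3 m

Re = VD/ν = 1.17·0.03430/3.47×10^-4 = 116 → laminar (Re < 2300)
f = 64/Re = 0.5534
h_f = f(L/D)V²/(2g) = 0.5534·(51.8/0.03430)·1.17²/(2·9.81) = 58.31 m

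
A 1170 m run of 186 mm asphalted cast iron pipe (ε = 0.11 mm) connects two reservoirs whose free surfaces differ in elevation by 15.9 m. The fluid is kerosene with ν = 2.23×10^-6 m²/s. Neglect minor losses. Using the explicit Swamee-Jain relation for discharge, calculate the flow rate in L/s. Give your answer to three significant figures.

Swamee-Jain (Type II): Q = -0.965·√(gD⁵h_f/L)·ln[ε/(3.7D) + √(3.17ν²L/(gD³h_f))]
√(gD⁵h_f/L) = √(9.81·0.186⁵·15.9/1170) = 0.005448
ε/(3.7D) = 1.60×10^-4; √(3.17ν²L/(gD³h_f)) = 1.36×10^-4
Q = -0.965·0.005448·ln(2.954×10^-4) = 0.04273 m³/s
Check: V = 1.57 m/s, Re = 1.31×10^5, f = 0.02018, h_f = 16.0 m ≈ 15.9 m ✓

Q ≈ 42.7 L/s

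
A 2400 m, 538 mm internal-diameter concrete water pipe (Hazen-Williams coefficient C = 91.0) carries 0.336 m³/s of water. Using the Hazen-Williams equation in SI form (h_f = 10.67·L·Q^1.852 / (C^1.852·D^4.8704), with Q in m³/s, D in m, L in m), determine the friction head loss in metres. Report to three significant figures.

h_f ≈ 16.4 m

h_f = 10.67·2400·0.336^1.852 / (91.0^1.852·0.538^4.8704) = 16.38 m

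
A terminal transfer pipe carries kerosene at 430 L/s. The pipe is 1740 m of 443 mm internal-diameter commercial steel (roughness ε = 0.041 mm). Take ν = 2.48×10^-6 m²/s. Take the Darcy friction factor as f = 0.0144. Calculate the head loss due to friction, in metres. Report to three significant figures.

V = 4Q/(πD²) = 4·0.430/(π·0.443²) = 2.790 m/s
h_f = f(L/D)V²/(2g) = 0.01440·(1740/0.443)·2.790²/(2·9.81) = 22.44 m

h_f ≈ 22.4 m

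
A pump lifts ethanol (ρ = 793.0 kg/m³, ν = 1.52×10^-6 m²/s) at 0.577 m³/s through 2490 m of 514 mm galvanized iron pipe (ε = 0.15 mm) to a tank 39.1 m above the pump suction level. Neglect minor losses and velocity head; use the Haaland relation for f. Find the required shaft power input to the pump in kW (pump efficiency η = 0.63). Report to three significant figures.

P_shaft ≈ 490 kW

V = 4Q/(πD²) = 2.781 m/s; Re = 9.40×10^5; ε/D = 2.92×10^-4; f = 0.01556
h_f = f(L/D)V²/2g = 29.72 m
Total head H = z + h_f = 39.1 + 29.72 = 68.82 m
P_hyd = ρgQH = 793.0·9.81·0.577·68.82 = 308.9 kW
P_shaft = P_hyd/η = 308.9/0.63 = 490.3 kW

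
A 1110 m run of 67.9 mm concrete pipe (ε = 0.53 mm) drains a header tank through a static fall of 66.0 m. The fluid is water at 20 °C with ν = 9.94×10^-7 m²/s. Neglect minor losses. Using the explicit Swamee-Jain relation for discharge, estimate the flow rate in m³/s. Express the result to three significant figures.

Q ≈ 0.00540 m³/s

Swamee-Jain (Type II): Q = -0.965·√(gD⁵h_f/L)·ln[ε/(3.7D) + √(3.17ν²L/(gD³h_f))]
√(gD⁵h_f/L) = √(9.81·0.0679⁵·66.0/1110) = 9.175×10^-4
ε/(3.7D) = 0.00211; √(3.17ν²L/(gD³h_f)) = 1.31×10^-4
Q = -0.965·9.175×10^-4·ln(0.002241) = 0.005402 m³/s
Check: V = 1.49 m/s, Re = 1.02×10^5, f = 0.03586, h_f = 66.5 m ≈ 66.0 m ✓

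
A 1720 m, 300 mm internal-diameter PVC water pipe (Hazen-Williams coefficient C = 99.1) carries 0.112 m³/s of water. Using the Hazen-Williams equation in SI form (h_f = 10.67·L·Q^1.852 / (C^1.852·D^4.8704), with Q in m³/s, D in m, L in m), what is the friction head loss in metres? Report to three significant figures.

h_f = 10.67·1720·0.112^1.852 / (99.1^1.852·0.300^4.8704) = 22.53 m

h_f ≈ 22.5 m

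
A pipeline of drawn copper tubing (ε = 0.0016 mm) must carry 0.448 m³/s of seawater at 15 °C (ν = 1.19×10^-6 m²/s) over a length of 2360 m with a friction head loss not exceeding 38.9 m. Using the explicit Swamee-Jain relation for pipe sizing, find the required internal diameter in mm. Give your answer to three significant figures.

Swamee-Jain (Type III): D = 0.66·[ε^1.25·(LQ²/(gh_f))^4.75 + ν·Q^9.4·(L/(gh_f))^5.2]^0.04
LQ²/(gh_f) = 1.241; L/(gh_f) = 6.184
Term 1 = ε^1.25·(…)^4.75 = 1.59×10^-7; Term 2 = ν·Q^9.4·(…)^5.2 = 8.17×10^-6
D = 0.66·(1.59×10^-7 + 8.17×10^-6)^0.04 = 0.4134 m = 413 mm
Check: V = 3.34 m/s, Re = 1.16×10^6, f = 0.01143, h_f = 37.0 m ≈ 38.9 m ✓

D ≈ 413 mm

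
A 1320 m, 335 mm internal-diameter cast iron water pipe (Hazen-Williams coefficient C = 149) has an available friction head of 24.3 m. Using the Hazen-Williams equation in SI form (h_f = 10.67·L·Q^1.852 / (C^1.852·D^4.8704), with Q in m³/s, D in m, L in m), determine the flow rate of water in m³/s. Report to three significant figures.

Rearranging: Q = [h_f·C^1.852·D^4.8704 / (10.67·L)]^(1/1.852)
Q = [24.3·149^1.852·0.335^4.8704 / (10.67·1320)]^0.540 = 0.2705 m³/s

Q ≈ 0.271 m³/s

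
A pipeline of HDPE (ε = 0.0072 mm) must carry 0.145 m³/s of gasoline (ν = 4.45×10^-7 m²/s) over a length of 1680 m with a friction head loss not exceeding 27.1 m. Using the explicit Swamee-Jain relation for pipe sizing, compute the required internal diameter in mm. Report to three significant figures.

D ≈ 264 mm

Swamee-Jain (Type III): D = 0.66·[ε^1.25·(LQ²/(gh_f))^4.75 + ν·Q^9.4·(L/(gh_f))^5.2]^0.04
LQ²/(gh_f) = 0.1329; L/(gh_f) = 6.319
Term 1 = ε^1.25·(…)^4.75 = 2.56×10^-11; Term 2 = ν·Q^9.4·(…)^5.2 = 8.49×10^-11
D = 0.66·(2.56×10^-11 + 8.49×10^-11)^0.04 = 0.2638 m = 264 mm
Check: V = 2.65 m/s, Re = 1.57×10^6, f = 0.01158, h_f = 26.5 m ≈ 27.1 m ✓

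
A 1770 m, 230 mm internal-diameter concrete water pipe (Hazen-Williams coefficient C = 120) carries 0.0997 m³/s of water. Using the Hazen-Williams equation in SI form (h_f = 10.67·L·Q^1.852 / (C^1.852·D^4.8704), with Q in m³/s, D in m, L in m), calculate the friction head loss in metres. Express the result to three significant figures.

h_f = 10.67·1770·0.0997^1.852 / (120^1.852·0.230^4.8704) = 47.83 m

h_f ≈ 47.8 m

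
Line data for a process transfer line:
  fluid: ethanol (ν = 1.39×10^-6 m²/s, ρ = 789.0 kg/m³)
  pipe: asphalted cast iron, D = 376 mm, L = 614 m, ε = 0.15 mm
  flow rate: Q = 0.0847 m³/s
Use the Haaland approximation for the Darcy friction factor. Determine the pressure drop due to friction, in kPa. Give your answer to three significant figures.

Δp ≈ 6.76 kPa

V = 4Q/(πD²) = 4·0.0847/(π·0.376²) = 0.7628 m/s
Re = VD/ν = 0.7628·0.376/1.39×10^-6 = 2.06×10^5 → turbulent
ε/D = 0.15/376 = 3.99×10^-4
Haaland: f = 0.01803
h_f = f(L/D)V²/(2g) = 0.01803·(614/0.376)·0.7628²/(2·9.81) = 0.8733 m
Δp = ρg·h_f = 789.0·9.81·0.8733 = 6.759 kPa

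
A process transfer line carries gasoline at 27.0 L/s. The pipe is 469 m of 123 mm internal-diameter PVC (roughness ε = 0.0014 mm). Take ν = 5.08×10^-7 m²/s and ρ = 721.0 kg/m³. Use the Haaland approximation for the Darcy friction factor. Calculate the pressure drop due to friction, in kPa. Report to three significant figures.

V = 4Q/(πD²) = 4·0.0270/(π·0.123²) = 2.272 m/s
Re = VD/ν = 2.272·0.123/5.08×10^-7 = 5.50×10^5 → turbulent
ε/D = 0.0014/123 = 1.14×10^-5
Haaland: f = 0.01298
h_f = f(L/D)V²/(2g) = 0.01298·(469/0.123)·2.272²/(2·9.81) = 13.03 m
Δp = ρg·h_f = 721.0·9.81·13.03 = 92.13 kPa

Δp ≈ 92.1 kPa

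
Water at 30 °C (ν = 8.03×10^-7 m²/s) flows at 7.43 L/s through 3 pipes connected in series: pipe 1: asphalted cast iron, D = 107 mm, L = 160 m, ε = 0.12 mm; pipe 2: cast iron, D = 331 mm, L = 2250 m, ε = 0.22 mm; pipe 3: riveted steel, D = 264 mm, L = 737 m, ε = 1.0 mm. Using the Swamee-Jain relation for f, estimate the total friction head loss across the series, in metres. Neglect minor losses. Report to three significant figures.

Pipe 1: V = 0.8263 m/s, Re = 1.10×10^5, ε/D = 0.00112, f = 0.02257, h_1 = f(L/D)V²/2g = 1.174 m
Pipe 2: V = 0.08635 m/s, Re = 3.56×10^4, ε/D = 6.65×10^-4, f = 0.02450, h_2 = f(L/D)V²/2g = 0.06330 m
Pipe 3: V = 0.1357 m/s, Re = 4.46×10^4, ε/D = 0.00379, f = 0.03069, h_3 = f(L/D)V²/2g = 0.08045 m
Series → Q common, losses add: H = Σh = 1.318 m

H ≈ 1.32 m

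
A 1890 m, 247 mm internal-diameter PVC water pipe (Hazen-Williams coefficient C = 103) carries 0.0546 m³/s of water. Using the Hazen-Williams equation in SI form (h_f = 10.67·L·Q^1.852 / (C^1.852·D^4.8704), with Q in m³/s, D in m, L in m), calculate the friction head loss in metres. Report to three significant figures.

h_f = 10.67·1890·0.0546^1.852 / (103^1.852·0.247^4.8704) = 15.70 m

h_f ≈ 15.7 m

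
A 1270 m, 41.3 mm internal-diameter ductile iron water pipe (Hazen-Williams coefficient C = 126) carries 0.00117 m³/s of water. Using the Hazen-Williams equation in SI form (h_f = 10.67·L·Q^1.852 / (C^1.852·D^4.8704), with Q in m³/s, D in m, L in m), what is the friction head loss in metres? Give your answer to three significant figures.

h_f = 10.67·1270·0.00117^1.852 / (126^1.852·0.0413^4.8704) = 35.75 m

h_f ≈ 35.7 m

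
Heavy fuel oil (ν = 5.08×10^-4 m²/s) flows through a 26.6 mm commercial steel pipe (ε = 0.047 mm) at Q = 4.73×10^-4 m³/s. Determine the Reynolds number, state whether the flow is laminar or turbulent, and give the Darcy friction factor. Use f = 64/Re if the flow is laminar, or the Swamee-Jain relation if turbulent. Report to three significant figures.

Re ≈ 44.6; laminar; f = 64/Re ≈ 1.44

V = 4Q/(πD²) = 0.8512 m/s
Re = VD/ν = 0.8512·0.0266/5.08×10^-4 = 44.6
Re < 2300 → laminar → f = 64/Re = 1.436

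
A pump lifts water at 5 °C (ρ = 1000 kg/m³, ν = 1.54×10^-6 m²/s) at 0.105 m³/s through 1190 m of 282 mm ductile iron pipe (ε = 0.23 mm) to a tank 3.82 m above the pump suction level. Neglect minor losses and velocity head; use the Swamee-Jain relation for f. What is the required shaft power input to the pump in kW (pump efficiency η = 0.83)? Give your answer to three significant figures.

P_shaft ≈ 19.8 kW

V = 4Q/(πD²) = 1.681 m/s; Re = 3.08×10^5; ε/D = 8.16×10^-4; f = 0.01992
h_f = f(L/D)V²/2g = 12.11 m
Total head H = z + h_f = 3.82 + 12.11 = 15.93 m
P_hyd = ρgQH = 1000·9.81·0.105·15.93 = 16.40 kW
P_shaft = P_hyd/η = 16.40/0.83 = 19.76 kW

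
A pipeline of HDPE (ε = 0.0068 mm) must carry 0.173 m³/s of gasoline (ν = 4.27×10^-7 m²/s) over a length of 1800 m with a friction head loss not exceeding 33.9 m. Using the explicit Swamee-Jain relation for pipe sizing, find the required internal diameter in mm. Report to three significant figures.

D ≈ 273 mm

Swamee-Jain (Type III): D = 0.66·[ε^1.25·(LQ²/(gh_f))^4.75 + ν·Q^9.4·(L/(gh_f))^5.2]^0.04
LQ²/(gh_f) = 0.1620; L/(gh_f) = 5.413
Term 1 = ε^1.25·(…)^4.75 = 6.11×10^-11; Term 2 = ν·Q^9.4·(…)^5.2 = 1.91×10^-10
D = 0.66·(6.11×10^-11 + 1.91×10^-10)^0.04 = 0.2727 m = 273 mm
Check: V = 2.96 m/s, Re = 1.89×10^6, f = 0.01128, h_f = 33.3 m ≈ 33.9 m ✓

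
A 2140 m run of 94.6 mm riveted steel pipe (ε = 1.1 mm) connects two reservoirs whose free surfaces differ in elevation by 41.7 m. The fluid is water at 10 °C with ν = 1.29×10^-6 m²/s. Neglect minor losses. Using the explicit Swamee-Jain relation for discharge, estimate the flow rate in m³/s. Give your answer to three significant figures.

Swamee-Jain (Type II): Q = -0.965·√(gD⁵h_f/L)·ln[ε/(3.7D) + √(3.17ν²L/(gD³h_f))]
√(gD⁵h_f/L) = √(9.81·0.0946⁵·41.7/2140) = 0.001203
ε/(3.7D) = 0.00314; √(3.17ν²L/(gD³h_f)) = 1.81×10^-4
Q = -0.965·0.001203·ln(0.003323) = 0.006627 m³/s
Check: V = 0.943 m/s, Re = 6.91×10^4, f = 0.04101, h_f = 42.0 m ≈ 41.7 m ✓

Q ≈ 0.00663 m³/s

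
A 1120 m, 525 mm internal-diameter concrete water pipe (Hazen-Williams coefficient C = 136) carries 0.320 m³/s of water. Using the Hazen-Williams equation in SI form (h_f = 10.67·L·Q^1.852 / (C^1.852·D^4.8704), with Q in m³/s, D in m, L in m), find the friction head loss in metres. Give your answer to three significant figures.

h_f = 10.67·1120·0.320^1.852 / (136^1.852·0.525^4.8704) = 3.737 m

h_f ≈ 3.74 m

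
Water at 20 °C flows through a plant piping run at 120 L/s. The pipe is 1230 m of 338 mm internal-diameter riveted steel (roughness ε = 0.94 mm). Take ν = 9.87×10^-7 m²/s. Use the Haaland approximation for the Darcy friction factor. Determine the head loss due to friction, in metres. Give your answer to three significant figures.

V = 4Q/(πD²) = 4·0.120/(π·0.338²) = 1.337 m/s
Re = VD/ν = 1.337·0.338/9.87×10^-7 = 4.58×10^5 → turbulent
ε/D = 0.94/338 = 0.00278
Haaland: f = 0.02595
h_f = f(L/D)V²/(2g) = 0.02595·(1230/0.338)·1.337²/(2·9.81) = 8.608 m

h_f ≈ 8.61 m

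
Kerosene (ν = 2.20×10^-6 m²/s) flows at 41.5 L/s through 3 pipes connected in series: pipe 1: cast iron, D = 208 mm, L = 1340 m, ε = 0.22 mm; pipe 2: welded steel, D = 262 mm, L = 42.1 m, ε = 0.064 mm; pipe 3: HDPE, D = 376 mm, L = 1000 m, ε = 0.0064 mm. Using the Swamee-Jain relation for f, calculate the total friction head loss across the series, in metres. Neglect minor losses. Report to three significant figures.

H ≈ 11.4 m

Pipe 1: V = 1.221 m/s, Re = 1.15×10^5, ε/D = 0.00106, f = 0.02226, h_1 = f(L/D)V²/2g = 10.90 m
Pipe 2: V = 0.7698 m/s, Re = 9.17×10^4, ε/D = 2.44×10^-4, f = 0.01949, h_2 = f(L/D)V²/2g = 0.09460 m
Pipe 3: V = 0.3738 m/s, Re = 6.39×10^4, ε/D = 1.70×10^-5, f = 0.01974, h_3 = f(L/D)V²/2g = 0.3738 m
Series → Q common, losses add: H = Σh = 11.37 m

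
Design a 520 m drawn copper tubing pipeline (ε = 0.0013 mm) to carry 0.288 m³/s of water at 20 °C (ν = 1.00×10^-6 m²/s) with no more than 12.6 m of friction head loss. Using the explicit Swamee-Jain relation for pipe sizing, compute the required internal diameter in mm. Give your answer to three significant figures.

Swamee-Jain (Type III): D = 0.66·[ε^1.25·(LQ²/(gh_f))^4.75 + ν·Q^9.4·(L/(gh_f))^5.2]^0.04
LQ²/(gh_f) = 0.3489; L/(gh_f) = 4.207
Term 1 = ε^1.25·(…)^4.75 = 2.95×10^-10; Term 2 = ν·Q^9.4·(…)^5.2 = 1.46×10^-8
D = 0.66·(2.95×10^-10 + 1.46×10^-8)^0.04 = 0.3209 m = 321 mm
Check: V = 3.56 m/s, Re = 1.14×10^6, f = 0.01146, h_f = 12.0 m ≈ 12.6 m ✓

D ≈ 321 mm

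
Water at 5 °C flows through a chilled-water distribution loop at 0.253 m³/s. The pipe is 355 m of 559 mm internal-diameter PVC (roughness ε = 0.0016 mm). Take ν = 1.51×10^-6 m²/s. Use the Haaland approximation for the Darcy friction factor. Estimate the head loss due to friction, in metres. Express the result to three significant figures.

V = 4Q/(πD²) = 4·0.253/(π·0.559²) = 1.031 m/s
Re = VD/ν = 1.031·0.559/1.51×10^-6 = 3.82×10^5 → turbulent
ε/D = 0.0016/559 = 2.86×10^-6
Haaland: f = 0.01374
h_f = f(L/D)V²/(2g) = 0.01374·(355/0.559)·1.031²/(2·9.81) = 0.4728 m

h_f ≈ 0.473 m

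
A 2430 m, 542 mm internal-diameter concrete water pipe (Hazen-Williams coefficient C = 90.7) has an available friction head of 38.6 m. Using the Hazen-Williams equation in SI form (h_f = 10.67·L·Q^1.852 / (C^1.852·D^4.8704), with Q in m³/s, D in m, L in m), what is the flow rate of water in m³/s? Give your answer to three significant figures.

Rearranging: Q = [h_f·C^1.852·D^4.8704 / (10.67·L)]^(1/1.852)
Q = [38.6·90.7^1.852·0.542^4.8704 / (10.67·2430)]^0.540 = 0.5389 m³/s

Q ≈ 0.539 m³/s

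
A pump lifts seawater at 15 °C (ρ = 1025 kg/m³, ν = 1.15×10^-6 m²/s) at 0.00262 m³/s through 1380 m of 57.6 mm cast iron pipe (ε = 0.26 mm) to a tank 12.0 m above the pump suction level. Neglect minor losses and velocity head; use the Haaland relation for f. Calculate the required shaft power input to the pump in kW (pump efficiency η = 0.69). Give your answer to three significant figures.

P_shaft ≈ 1.93 kW

V = 4Q/(πD²) = 1.005 m/s; Re = 5.04×10^4; ε/D = 0.00451; f = 0.03125
h_f = f(L/D)V²/2g = 38.58 m
Total head H = z + h_f = 12.0 + 38.58 = 50.58 m
P_hyd = ρgQH = 1025·9.81·0.00262·50.58 = 1.333 kW
P_shaft = P_hyd/η = 1.333/0.69 = 1.931 kW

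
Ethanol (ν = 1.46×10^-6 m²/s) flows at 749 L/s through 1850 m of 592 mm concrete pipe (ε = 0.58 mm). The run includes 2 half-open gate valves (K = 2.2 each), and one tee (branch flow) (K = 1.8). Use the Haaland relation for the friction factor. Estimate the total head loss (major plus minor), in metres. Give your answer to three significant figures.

V = 4Q/(πD²) = 2.721 m/s; V²/2g = 0.3774 m
Re = 1.10×10^6, ε/D = 9.80×10^-4 → f = 0.01982 (Haaland)
Major: h_f = f(L/D)·V²/2g = 0.01982·3125·0.3774 = 23.38 m
Minor: ΣK = 6.20; h_m = ΣK·V²/2g = 2.340 m
Total H_L = 23.38 + 2.340 = 25.72 m

H_L ≈ 25.7 m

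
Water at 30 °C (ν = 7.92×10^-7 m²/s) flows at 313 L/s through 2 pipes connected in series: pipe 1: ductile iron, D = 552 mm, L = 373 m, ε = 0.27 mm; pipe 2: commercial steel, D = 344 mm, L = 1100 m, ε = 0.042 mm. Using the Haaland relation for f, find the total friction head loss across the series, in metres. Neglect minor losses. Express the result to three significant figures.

Pipe 1: V = 1.308 m/s, Re = 9.12×10^5, ε/D = 4.89×10^-4, f = 0.01714, h_1 = f(L/D)V²/2g = 1.010 m
Pipe 2: V = 3.368 m/s, Re = 1.46×10^6, ε/D = 1.22×10^-4, f = 0.01331, h_2 = f(L/D)V²/2g = 24.61 m
Series → Q common, losses add: H = Σh = 25.62 m

H ≈ 25.6 m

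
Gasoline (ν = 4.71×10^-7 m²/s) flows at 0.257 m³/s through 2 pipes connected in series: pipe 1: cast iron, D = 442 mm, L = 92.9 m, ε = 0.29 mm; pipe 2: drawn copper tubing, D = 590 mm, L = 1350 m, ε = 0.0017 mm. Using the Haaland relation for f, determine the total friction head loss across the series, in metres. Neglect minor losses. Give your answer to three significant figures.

H ≈ 1.71 m

Pipe 1: V = 1.675 m/s, Re = 1.57×10^6, ε/D = 6.56×10^-4, f = 0.01803, h_1 = f(L/D)V²/2g = 0.5420 m
Pipe 2: V = 0.9400 m/s, Re = 1.18×10^6, ε/D = 2.88×10^-6, f = 0.01133, h_2 = f(L/D)V²/2g = 1.167 m
Series → Q common, losses add: H = Σh = 1.709 m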